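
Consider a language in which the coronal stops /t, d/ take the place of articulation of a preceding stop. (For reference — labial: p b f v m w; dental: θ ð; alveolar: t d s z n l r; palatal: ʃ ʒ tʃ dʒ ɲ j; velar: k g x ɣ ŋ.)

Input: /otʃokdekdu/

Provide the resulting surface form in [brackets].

[otʃokgekgu]

/d/ after /k/ (velar) → [g]
/d/ after /k/ (velar) → [g]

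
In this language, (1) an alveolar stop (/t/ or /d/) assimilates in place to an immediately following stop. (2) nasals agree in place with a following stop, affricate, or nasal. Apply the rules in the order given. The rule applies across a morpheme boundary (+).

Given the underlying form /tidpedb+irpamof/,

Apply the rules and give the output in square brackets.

[tibpebb+irpamof]

Rule 1: /d/ before /p/ (labial) → [b]
Rule 1: /d/ before /b/ (labial) → [b]
After rule 1: tibpebb+irpamof
Rule 2: no segment meets the rule's conditions; no change.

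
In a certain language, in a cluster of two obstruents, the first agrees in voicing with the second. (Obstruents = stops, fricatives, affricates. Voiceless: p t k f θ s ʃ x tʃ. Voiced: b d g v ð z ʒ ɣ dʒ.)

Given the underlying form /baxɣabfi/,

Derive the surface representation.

[baɣɣapfi]

/x/ before /ɣ/ (voiced) → [ɣ]
/b/ before /f/ (voiceless) → [p]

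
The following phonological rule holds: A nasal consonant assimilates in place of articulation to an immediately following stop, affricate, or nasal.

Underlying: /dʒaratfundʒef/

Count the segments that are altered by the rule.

/n/ before /dʒ/ (palatal) → [ɲ]
1 segment changes.

1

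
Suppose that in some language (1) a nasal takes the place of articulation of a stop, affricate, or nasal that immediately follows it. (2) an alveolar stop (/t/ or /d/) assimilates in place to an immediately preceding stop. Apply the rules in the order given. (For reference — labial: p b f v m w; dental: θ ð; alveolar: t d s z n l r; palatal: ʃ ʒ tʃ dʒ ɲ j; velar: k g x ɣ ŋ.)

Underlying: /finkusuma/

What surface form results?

[fiŋkusuma]

Rule 1: /n/ before /k/ (velar) → [ŋ]
After rule 1: fiŋkusuma
Rule 2: no segment meets the rule's conditions; no change.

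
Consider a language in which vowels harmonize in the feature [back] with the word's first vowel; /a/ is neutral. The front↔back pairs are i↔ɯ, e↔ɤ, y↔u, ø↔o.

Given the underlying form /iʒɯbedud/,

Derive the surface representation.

/ɯ/ harmonizes with /i/ ([-back]) → [i]
/u/ harmonizes with /i/ ([-back]) → [y]

[iʒibedyd]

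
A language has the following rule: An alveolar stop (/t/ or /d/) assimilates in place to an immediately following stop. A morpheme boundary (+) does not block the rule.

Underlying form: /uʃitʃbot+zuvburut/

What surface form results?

[uʃitʃbot+zuvburut]

no segment meets the rule's conditions; no change.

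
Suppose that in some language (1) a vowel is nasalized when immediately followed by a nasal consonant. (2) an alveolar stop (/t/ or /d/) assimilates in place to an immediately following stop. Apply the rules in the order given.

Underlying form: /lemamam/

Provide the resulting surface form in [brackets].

[lẽmãmãm]

Rule 1: /e/ before nasal /m/ → [ẽ]
Rule 1: /a/ before nasal /m/ → [ã]
Rule 1: /a/ before nasal /m/ → [ã]
After rule 1: lẽmãmãm
Rule 2: no segment meets the rule's conditions; no change.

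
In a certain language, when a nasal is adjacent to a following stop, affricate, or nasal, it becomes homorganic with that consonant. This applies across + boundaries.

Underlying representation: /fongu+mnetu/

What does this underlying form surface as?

/n/ before /g/ (velar) → [ŋ]
/m/ before /n/ (alveolar) → [n]

[foŋgu+nnetu]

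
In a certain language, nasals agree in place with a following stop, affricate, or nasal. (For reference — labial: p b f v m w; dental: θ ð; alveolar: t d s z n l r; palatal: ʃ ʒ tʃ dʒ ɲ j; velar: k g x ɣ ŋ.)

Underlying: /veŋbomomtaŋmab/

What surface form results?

/ŋ/ before /b/ (labial) → [m]
/m/ before /t/ (alveolar) → [n]
/ŋ/ before /m/ (labial) → [m]

[vembomontammab]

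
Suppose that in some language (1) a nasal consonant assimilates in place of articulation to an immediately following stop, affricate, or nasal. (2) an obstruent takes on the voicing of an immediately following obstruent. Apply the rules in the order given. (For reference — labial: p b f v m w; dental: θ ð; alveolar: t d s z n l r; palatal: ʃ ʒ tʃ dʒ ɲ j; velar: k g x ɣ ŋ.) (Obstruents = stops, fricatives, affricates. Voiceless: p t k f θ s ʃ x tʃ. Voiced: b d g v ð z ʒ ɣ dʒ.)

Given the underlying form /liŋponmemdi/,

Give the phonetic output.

[limpommendi]

Rule 1: /ŋ/ before /p/ (labial) → [m]
Rule 1: /n/ before /m/ (labial) → [m]
Rule 1: /m/ before /d/ (alveolar) → [n]
After rule 1: limpommendi
Rule 2: no segment meets the rule's conditions; no change.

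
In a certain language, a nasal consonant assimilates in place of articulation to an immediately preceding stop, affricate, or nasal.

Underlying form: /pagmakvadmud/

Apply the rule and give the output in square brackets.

[pagŋakvadnud]

/m/ after /g/ (velar) → [ŋ]
/m/ after /d/ (alveolar) → [n]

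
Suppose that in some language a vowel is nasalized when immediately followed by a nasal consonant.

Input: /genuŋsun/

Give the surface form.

[gẽnũŋsũn]

/e/ before nasal /n/ → [ẽ]
/u/ before nasal /ŋ/ → [ũ]
/u/ before nasal /n/ → [ũ]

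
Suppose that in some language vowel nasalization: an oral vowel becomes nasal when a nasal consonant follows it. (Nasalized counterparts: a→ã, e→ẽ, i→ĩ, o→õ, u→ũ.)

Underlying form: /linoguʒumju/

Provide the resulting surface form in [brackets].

/i/ before nasal /n/ → [ĩ]
/u/ before nasal /m/ → [ũ]

[lĩnoguʒũmju]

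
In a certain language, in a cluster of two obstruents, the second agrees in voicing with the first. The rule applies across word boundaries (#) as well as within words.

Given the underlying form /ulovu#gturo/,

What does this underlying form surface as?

[ulovu#gduro]

/t/ after /g/ (voiced) → [d]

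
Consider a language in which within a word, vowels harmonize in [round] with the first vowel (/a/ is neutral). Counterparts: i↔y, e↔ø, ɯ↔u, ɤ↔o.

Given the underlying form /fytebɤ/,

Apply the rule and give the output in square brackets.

/e/ harmonizes with /y/ ([+round]) → [ø]
/ɤ/ harmonizes with /y/ ([+round]) → [o]

[fytøbo]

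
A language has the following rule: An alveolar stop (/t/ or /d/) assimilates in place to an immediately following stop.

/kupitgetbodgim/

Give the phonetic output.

[kupikgepboggim]

/t/ before /g/ (velar) → [k]
/t/ before /b/ (labial) → [p]
/d/ before /g/ (velar) → [g]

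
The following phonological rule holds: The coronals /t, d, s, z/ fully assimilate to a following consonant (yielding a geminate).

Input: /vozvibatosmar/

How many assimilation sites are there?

2

/z/ before /v/ → [v] (total assimilation)
/s/ before /m/ → [m] (total assimilation)
2 segments change.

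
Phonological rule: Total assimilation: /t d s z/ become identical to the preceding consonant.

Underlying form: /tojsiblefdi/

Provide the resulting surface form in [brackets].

/s/ after /j/ → [j] (total assimilation)
/d/ after /f/ → [f] (total assimilation)

[tojjibleffi]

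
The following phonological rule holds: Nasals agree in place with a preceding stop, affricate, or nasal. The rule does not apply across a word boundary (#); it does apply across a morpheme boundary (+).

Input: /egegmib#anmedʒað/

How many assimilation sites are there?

/m/ after /g/ (velar) → [ŋ]
/m/ after /n/ (alveolar) → [n]
2 segments change.

2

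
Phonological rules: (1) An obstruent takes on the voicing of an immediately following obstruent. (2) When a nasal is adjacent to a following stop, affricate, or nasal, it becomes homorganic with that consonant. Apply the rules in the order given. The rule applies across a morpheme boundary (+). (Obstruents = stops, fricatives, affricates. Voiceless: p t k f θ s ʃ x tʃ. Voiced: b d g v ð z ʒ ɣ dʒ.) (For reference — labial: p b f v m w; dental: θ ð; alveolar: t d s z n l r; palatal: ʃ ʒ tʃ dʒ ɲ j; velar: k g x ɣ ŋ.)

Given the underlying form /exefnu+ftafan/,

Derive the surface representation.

Rule 1: no segment meets the rule's conditions; no change.
After rule 1: exefnu+ftafan
Rule 2: no segment meets the rule's conditions; no change.

[exefnu+ftafan]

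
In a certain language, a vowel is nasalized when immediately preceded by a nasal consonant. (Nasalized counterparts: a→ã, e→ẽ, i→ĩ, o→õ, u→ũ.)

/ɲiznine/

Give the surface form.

/i/ after nasal /ɲ/ → [ĩ]
/i/ after nasal /n/ → [ĩ]
/e/ after nasal /n/ → [ẽ]

[ɲĩznĩnẽ]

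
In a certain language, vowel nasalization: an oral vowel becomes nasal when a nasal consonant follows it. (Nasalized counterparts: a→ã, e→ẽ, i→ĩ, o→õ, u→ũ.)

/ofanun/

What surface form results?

/a/ before nasal /n/ → [ã]
/u/ before nasal /n/ → [ũ]

[ofãnũn]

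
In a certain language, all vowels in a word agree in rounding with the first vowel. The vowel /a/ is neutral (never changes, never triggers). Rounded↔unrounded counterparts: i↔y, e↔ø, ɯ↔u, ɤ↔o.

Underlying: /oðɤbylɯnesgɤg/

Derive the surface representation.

/ɤ/ harmonizes with /o/ ([+round]) → [o]
/ɯ/ harmonizes with /o/ ([+round]) → [u]
/e/ harmonizes with /o/ ([+round]) → [ø]
/ɤ/ harmonizes with /o/ ([+round]) → [o]

[oðobylunøsgog]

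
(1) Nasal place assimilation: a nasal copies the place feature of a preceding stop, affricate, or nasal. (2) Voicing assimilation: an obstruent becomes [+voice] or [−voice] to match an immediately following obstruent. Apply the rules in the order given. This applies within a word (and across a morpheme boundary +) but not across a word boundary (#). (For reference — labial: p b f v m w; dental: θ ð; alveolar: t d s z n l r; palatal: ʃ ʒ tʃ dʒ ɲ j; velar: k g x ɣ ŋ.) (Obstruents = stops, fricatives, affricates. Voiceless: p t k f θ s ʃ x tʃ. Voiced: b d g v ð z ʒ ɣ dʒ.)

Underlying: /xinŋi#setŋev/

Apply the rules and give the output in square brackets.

[xinni#setnev]

Rule 1: /ŋ/ after /n/ (alveolar) → [n]
Rule 1: /ŋ/ after /t/ (alveolar) → [n]
After rule 1: xinni#setnev
Rule 2: no segment meets the rule's conditions; no change.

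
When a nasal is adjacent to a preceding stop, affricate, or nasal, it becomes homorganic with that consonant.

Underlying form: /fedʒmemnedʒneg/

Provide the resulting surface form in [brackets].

/m/ after /dʒ/ (palatal) → [ɲ]
/n/ after /m/ (labial) → [m]
/n/ after /dʒ/ (palatal) → [ɲ]

[fedʒɲemmedʒɲeg]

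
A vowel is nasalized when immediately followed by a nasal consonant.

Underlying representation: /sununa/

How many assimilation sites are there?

/u/ before nasal /n/ → [ũ]
/u/ before nasal /n/ → [ũ]
2 segments change.

2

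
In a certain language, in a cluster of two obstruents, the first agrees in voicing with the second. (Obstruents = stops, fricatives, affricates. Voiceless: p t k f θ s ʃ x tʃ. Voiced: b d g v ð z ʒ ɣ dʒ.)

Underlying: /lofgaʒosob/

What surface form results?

/f/ before /g/ (voiced) → [v]

[lovgaʒosob]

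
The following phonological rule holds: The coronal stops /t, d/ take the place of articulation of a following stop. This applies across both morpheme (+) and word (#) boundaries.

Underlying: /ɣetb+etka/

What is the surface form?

/t/ before /b/ (labial) → [p]
/t/ before /k/ (velar) → [k]

[ɣepb+ekka]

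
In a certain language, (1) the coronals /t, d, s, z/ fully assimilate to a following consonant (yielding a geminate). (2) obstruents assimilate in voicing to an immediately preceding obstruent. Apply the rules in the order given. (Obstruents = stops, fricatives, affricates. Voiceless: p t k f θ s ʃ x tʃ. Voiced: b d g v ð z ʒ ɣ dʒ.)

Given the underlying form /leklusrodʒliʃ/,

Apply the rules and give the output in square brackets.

Rule 1: /s/ before /r/ → [r] (total assimilation)
After rule 1: leklurrodʒliʃ
Rule 2: no segment meets the rule's conditions; no change.

[leklurrodʒliʃ]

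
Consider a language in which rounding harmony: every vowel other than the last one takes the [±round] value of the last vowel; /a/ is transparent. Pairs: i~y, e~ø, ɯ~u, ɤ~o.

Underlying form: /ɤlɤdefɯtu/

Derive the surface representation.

[olodøfutu]

/ɤ/ harmonizes with /u/ ([+round]) → [o]
/ɤ/ harmonizes with /u/ ([+round]) → [o]
/e/ harmonizes with /u/ ([+round]) → [ø]
/ɯ/ harmonizes with /u/ ([+round]) → [u]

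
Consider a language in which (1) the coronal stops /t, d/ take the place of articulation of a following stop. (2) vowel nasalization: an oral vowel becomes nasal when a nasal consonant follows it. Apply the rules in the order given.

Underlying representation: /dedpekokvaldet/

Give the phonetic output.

[debpekokvaldet]

Rule 1: /d/ before /p/ (labial) → [b]
After rule 1: debpekokvaldet
Rule 2: no segment meets the rule's conditions; no change.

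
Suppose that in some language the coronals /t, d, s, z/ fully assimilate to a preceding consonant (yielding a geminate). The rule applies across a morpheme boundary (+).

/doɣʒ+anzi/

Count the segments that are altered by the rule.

/z/ after /n/ → [n] (total assimilation)
1 segment changes.

1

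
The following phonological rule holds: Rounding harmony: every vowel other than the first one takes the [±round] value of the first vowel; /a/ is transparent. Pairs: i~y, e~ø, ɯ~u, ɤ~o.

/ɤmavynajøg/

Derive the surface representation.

[ɤmavinajeg]

/y/ harmonizes with /ɤ/ ([-round]) → [i]
/ø/ harmonizes with /ɤ/ ([-round]) → [e]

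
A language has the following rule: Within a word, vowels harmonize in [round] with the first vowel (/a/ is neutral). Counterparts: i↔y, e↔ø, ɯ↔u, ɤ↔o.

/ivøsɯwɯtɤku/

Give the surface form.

/ø/ harmonizes with /i/ ([-round]) → [e]
/u/ harmonizes with /i/ ([-round]) → [ɯ]

[ivesɯwɯtɤkɯ]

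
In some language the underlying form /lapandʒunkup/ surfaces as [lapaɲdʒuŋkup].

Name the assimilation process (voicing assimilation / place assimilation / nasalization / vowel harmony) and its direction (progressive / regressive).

place assimilation, regressive

/n/→[ɲ] /n/→[ŋ].
Each target copies a feature from the following segment, so the direction is regressive.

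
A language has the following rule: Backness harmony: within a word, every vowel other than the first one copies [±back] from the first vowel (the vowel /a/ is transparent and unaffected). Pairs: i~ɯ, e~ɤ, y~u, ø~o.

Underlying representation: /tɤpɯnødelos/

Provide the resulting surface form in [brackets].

/ø/ harmonizes with /ɤ/ ([+back]) → [o]
/e/ harmonizes with /ɤ/ ([+back]) → [ɤ]

[tɤpɯnodɤlos]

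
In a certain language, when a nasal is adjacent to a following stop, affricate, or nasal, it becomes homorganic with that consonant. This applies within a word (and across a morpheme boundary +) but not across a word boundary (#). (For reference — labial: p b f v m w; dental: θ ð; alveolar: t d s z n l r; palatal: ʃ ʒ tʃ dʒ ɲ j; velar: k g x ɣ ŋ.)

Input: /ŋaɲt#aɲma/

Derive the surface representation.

/ɲ/ before /t/ (alveolar) → [n]
/ɲ/ before /m/ (labial) → [m]

[ŋant#amma]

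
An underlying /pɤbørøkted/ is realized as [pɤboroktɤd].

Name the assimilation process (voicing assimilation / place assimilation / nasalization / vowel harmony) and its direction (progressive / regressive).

vowel harmony, progressive

/ø/→[o] /ø/→[o] /e/→[ɤ].
Vowels agree with the first vowel, so the harmony is progressive.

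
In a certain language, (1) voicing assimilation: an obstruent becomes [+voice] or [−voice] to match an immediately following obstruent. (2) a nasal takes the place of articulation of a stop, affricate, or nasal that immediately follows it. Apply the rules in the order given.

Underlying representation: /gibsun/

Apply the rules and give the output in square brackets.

[gipsun]

Rule 1: /b/ before /s/ (voiceless) → [p]
After rule 1: gipsun
Rule 2: no segment meets the rule's conditions; no change.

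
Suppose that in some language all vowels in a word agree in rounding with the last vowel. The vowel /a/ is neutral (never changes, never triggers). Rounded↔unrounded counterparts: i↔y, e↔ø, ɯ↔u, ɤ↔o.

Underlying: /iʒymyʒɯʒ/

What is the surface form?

[iʒimiʒɯʒ]

/y/ harmonizes with /ɯ/ ([-round]) → [i]
/y/ harmonizes with /ɯ/ ([-round]) → [i]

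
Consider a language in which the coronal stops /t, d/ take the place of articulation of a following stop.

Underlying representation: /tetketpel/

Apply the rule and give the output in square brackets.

/t/ before /k/ (velar) → [k]
/t/ before /p/ (labial) → [p]

[tekkeppel]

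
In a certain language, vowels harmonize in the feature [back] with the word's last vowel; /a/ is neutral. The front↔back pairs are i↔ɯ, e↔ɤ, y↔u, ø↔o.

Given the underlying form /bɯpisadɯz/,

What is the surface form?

[bɯpɯsadɯz]

/i/ harmonizes with /ɯ/ ([+back]) → [ɯ]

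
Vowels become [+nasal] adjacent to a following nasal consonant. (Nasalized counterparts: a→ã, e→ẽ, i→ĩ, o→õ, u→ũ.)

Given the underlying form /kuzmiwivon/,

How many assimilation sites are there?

/o/ before nasal /n/ → [õ]
1 segment changes.

1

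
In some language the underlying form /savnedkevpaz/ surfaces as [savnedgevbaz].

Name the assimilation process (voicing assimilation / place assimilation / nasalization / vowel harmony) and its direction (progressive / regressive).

/k/→[g] /p/→[b].
Each target copies a feature from the preceding segment, so the direction is progressive.

voicing assimilation, progressive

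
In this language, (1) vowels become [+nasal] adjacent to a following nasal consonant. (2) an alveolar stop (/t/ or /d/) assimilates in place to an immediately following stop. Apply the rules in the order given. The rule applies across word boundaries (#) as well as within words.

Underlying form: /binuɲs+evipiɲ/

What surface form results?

[bĩnũɲs+evipĩɲ]

Rule 1: /i/ before nasal /n/ → [ĩ]
Rule 1: /u/ before nasal /ɲ/ → [ũ]
Rule 1: /i/ before nasal /ɲ/ → [ĩ]
After rule 1: bĩnũɲs+evipĩɲ
Rule 2: no segment meets the rule's conditions; no change.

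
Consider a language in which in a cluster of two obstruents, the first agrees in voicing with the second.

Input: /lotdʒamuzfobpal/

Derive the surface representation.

/t/ before /dʒ/ (voiced) → [d]
/z/ before /f/ (voiceless) → [s]
/b/ before /p/ (voiceless) → [p]

[loddʒamusfoppal]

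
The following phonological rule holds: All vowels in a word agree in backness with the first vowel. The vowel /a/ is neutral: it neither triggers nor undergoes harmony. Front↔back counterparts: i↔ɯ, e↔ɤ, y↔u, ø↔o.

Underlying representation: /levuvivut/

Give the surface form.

[levyvivyt]

/u/ harmonizes with /e/ ([-back]) → [y]
/u/ harmonizes with /e/ ([-back]) → [y]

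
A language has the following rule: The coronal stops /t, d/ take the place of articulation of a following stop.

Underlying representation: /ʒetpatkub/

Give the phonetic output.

[ʒeppakkub]

/t/ before /p/ (labial) → [p]
/t/ before /k/ (velar) → [k]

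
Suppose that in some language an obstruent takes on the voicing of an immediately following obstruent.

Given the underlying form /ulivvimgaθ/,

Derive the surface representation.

no segment meets the rule's conditions; no change.

[ulivvimgaθ]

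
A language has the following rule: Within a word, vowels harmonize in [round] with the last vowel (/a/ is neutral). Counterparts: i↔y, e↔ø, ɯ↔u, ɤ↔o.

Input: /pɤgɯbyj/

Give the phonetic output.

[pogubyj]

/ɤ/ harmonizes with /y/ ([+round]) → [o]
/ɯ/ harmonizes with /y/ ([+round]) → [u]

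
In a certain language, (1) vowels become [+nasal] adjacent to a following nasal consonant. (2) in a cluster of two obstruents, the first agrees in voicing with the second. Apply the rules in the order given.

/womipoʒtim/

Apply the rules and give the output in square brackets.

[wõmipoʃtĩm]

Rule 1: /o/ before nasal /m/ → [õ]
Rule 1: /i/ before nasal /m/ → [ĩ]
After rule 1: wõmipoʒtĩm
Rule 2: /ʒ/ before /t/ (voiceless) → [ʃ]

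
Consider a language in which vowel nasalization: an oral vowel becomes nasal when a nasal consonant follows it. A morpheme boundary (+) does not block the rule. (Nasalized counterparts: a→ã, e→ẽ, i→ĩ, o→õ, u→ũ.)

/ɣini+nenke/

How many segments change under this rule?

/i/ before nasal /n/ → [ĩ]
/i/ before nasal /n/ → [ĩ]
/e/ before nasal /n/ → [ẽ]
3 segments change.

3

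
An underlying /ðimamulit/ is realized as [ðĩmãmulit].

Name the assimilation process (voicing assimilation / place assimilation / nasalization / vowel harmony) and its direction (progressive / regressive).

nasalization, regressive

/i/→[ĩ] /a/→[ã].
Each target copies a feature from the following segment, so the direction is regressive.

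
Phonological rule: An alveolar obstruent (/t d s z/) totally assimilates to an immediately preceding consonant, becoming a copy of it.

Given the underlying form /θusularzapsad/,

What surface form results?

[θusularrappad]

/z/ after /r/ → [r] (total assimilation)
/s/ after /p/ → [p] (total assimilation)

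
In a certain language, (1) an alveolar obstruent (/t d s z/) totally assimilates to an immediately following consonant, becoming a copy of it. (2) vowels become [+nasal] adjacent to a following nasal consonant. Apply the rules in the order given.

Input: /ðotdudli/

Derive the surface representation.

[ðoddulli]

Rule 1: /t/ before /d/ → [d] (total assimilation)
Rule 1: /d/ before /l/ → [l] (total assimilation)
After rule 1: ðoddulli
Rule 2: no segment meets the rule's conditions; no change.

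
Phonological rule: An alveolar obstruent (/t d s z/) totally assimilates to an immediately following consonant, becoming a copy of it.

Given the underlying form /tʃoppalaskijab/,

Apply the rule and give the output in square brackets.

[tʃoppalakkijab]

/s/ before /k/ → [k] (total assimilation)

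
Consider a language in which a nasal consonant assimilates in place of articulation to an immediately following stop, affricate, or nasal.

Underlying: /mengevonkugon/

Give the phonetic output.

[meŋgevoŋkugon]

/n/ before /g/ (velar) → [ŋ]
/n/ before /k/ (velar) → [ŋ]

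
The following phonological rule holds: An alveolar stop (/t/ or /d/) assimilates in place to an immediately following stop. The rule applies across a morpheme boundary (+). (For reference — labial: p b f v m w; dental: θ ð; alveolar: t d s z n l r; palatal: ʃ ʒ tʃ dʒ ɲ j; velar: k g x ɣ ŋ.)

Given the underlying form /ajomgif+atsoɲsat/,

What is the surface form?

[ajomgif+atsoɲsat]

no segment meets the rule's conditions; no change.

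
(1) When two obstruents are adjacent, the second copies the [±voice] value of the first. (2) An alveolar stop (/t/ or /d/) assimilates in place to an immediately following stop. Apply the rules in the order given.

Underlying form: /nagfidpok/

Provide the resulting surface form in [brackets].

[nagvibbok]

Rule 1: /f/ after /g/ (voiced) → [v]
Rule 1: /p/ after /d/ (voiced) → [b]
After rule 1: nagvidbok
Rule 2: /d/ before /b/ (labial) → [b]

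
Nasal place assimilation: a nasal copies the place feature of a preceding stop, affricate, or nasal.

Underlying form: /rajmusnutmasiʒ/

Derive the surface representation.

/m/ after /t/ (alveolar) → [n]

[rajmusnutnasiʒ]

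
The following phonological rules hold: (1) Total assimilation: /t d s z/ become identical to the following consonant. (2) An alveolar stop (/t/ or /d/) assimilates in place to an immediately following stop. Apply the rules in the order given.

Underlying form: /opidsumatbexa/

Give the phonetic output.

[opissumabbexa]

Rule 1: /d/ before /s/ → [s] (total assimilation)
Rule 1: /t/ before /b/ → [b] (total assimilation)
After rule 1: opissumabbexa
Rule 2: no segment meets the rule's conditions; no change.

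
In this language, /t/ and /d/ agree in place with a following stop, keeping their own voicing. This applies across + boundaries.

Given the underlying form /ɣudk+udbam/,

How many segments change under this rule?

2

/d/ before /k/ (velar) → [g]
/d/ before /b/ (labial) → [b]
2 segments change.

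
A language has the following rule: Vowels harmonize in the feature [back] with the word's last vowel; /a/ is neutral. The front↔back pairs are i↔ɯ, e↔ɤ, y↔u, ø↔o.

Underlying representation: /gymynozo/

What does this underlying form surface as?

[gumunozo]

/y/ harmonizes with /o/ ([+back]) → [u]
/y/ harmonizes with /o/ ([+back]) → [u]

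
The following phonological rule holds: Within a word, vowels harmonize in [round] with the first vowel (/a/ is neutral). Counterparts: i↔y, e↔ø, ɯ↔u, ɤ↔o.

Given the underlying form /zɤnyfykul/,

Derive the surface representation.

[zɤnifikɯl]

/y/ harmonizes with /ɤ/ ([-round]) → [i]
/y/ harmonizes with /ɤ/ ([-round]) → [i]
/u/ harmonizes with /ɤ/ ([-round]) → [ɯ]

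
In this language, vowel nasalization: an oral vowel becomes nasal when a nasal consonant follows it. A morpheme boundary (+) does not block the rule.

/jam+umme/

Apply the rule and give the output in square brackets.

[jãm+ũmme]

/a/ before nasal /m/ → [ã]
/u/ before nasal /m/ → [ũ]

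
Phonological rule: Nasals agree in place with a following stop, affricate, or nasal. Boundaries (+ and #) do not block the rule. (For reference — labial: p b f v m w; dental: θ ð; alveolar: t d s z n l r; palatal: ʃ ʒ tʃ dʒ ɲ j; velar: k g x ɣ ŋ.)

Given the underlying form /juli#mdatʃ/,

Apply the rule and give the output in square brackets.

[juli#ndatʃ]

/m/ before /d/ (alveolar) → [n]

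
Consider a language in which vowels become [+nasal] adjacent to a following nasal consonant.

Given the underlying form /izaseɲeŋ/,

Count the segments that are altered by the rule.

2

/e/ before nasal /ɲ/ → [ẽ]
/e/ before nasal /ŋ/ → [ẽ]
2 segments change.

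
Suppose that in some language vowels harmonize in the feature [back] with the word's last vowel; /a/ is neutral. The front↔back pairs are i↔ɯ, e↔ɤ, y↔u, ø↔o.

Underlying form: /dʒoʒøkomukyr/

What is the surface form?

[dʒøʒøkømykyr]

/o/ harmonizes with /y/ ([-back]) → [ø]
/o/ harmonizes with /y/ ([-back]) → [ø]
/u/ harmonizes with /y/ ([-back]) → [y]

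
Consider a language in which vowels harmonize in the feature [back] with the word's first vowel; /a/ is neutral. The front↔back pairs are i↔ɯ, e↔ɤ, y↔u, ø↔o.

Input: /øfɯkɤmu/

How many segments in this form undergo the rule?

/ɯ/ harmonizes with /ø/ ([-back]) → [i]
/ɤ/ harmonizes with /ø/ ([-back]) → [e]
/u/ harmonizes with /ø/ ([-back]) → [y]
3 segments change.

3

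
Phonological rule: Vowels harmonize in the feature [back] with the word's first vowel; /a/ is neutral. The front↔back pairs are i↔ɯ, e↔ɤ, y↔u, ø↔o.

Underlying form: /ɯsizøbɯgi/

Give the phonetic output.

[ɯsɯzobɯgɯ]

/i/ harmonizes with /ɯ/ ([+back]) → [ɯ]
/ø/ harmonizes with /ɯ/ ([+back]) → [o]
/i/ harmonizes with /ɯ/ ([+back]) → [ɯ]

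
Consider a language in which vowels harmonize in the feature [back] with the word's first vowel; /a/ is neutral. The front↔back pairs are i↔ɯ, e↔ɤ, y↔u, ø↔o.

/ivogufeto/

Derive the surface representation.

/o/ harmonizes with /i/ ([-back]) → [ø]
/u/ harmonizes with /i/ ([-back]) → [y]
/o/ harmonizes with /i/ ([-back]) → [ø]

[ivøgyfetø]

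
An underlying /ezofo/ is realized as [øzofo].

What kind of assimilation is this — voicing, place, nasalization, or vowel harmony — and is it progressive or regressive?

vowel harmony, regressive

/e/→[ø].
Vowels agree with the last vowel, so the harmony is regressive.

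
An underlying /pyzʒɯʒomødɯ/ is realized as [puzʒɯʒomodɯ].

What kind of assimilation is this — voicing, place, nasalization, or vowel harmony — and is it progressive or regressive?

/y/→[u] /ø/→[o].
Vowels agree with the last vowel, so the harmony is regressive.

vowel harmony, regressive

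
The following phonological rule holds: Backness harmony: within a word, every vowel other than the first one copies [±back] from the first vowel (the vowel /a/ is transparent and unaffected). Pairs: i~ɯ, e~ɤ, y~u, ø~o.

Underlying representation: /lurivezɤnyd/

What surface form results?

/i/ harmonizes with /u/ ([+back]) → [ɯ]
/e/ harmonizes with /u/ ([+back]) → [ɤ]
/y/ harmonizes with /u/ ([+back]) → [u]

[lurɯvɤzɤnud]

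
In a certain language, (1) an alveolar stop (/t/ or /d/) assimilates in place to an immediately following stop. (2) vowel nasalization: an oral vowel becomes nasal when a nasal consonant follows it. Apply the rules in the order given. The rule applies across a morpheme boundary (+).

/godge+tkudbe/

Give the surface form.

[gogge+kkubbe]

Rule 1: /d/ before /g/ (velar) → [g]
Rule 1: /t/ before /k/ (velar) → [k]
Rule 1: /d/ before /b/ (labial) → [b]
After rule 1: gogge+kkubbe
Rule 2: no segment meets the rule's conditions; no change.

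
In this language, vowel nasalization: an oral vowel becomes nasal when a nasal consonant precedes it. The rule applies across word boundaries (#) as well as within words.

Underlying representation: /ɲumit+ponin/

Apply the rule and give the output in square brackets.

[ɲũmĩt+ponĩn]

/u/ after nasal /ɲ/ → [ũ]
/i/ after nasal /m/ → [ĩ]
/i/ after nasal /n/ → [ĩ]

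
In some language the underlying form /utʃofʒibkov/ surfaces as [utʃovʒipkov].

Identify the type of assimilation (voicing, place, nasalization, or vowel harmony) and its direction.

voicing assimilation, regressive

/f/→[v] /b/→[p].
Each target copies a feature from the following segment, so the direction is regressive.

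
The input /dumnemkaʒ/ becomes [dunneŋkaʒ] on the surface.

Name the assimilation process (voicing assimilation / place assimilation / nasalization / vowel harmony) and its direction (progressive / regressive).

/m/→[n] /m/→[ŋ].
Each target copies a feature from the following segment, so the direction is regressive.

place assimilation, regressive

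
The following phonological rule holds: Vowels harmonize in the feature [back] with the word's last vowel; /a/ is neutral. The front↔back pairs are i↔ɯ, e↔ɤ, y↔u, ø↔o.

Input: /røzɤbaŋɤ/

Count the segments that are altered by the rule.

1

/ø/ harmonizes with /ɤ/ ([+back]) → [o]
1 segment changes.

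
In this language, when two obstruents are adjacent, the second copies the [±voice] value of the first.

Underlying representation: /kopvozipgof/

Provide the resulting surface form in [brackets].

/v/ after /p/ (voiceless) → [f]
/g/ after /p/ (voiceless) → [k]

[kopfozipkof]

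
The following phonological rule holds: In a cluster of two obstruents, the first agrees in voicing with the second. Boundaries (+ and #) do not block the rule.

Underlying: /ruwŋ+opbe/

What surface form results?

[ruwŋ+obbe]

/p/ before /b/ (voiced) → [b]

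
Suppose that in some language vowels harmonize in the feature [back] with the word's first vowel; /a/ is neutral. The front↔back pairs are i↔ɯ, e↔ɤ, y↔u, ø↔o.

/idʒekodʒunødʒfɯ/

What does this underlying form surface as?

/o/ harmonizes with /i/ ([-back]) → [ø]
/u/ harmonizes with /i/ ([-back]) → [y]
/ɯ/ harmonizes with /i/ ([-back]) → [i]

[idʒekødʒynødʒfi]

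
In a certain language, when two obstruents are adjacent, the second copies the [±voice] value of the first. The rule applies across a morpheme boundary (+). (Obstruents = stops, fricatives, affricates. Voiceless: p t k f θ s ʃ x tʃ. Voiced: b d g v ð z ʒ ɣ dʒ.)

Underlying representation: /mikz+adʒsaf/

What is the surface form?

[miks+adʒzaf]

/z/ after /k/ (voiceless) → [s]
/s/ after /dʒ/ (voiced) → [z]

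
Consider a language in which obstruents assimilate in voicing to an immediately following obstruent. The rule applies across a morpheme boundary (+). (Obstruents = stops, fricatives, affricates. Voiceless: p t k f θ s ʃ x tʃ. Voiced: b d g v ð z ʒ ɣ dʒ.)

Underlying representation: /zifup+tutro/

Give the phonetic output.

[zifup+tutro]

no segment meets the rule's conditions; no change.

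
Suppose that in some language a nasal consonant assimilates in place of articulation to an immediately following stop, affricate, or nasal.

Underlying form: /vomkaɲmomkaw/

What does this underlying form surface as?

/m/ before /k/ (velar) → [ŋ]
/ɲ/ before /m/ (labial) → [m]
/m/ before /k/ (velar) → [ŋ]

[voŋkammoŋkaw]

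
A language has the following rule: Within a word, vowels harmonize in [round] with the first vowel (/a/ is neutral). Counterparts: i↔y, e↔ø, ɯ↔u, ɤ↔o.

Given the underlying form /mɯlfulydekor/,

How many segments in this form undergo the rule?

/u/ harmonizes with /ɯ/ ([-round]) → [ɯ]
/y/ harmonizes with /ɯ/ ([-round]) → [i]
/o/ harmonizes with /ɯ/ ([-round]) → [ɤ]
3 segments change.

3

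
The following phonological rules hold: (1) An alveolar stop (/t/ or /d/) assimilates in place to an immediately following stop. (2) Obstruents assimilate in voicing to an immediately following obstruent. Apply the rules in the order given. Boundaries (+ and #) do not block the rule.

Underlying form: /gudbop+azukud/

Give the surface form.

Rule 1: /d/ before /b/ (labial) → [b]
After rule 1: gubbop+azukud
Rule 2: no segment meets the rule's conditions; no change.

[gubbop+azukud]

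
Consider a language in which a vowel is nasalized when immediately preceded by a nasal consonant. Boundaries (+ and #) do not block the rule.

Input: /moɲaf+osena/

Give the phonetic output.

/o/ after nasal /m/ → [õ]
/a/ after nasal /ɲ/ → [ã]
/a/ after nasal /n/ → [ã]

[mõɲãf+osenã]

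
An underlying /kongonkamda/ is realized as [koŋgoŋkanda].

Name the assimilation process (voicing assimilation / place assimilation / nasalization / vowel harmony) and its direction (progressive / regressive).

place assimilation, regressive

/n/→[ŋ] /n/→[ŋ] /m/→[n].
Each target copies a feature from the following segment, so the direction is regressive.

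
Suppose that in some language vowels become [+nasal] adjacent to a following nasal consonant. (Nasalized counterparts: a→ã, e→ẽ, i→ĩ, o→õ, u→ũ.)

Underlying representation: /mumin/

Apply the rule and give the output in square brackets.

[mũmĩn]

/u/ before nasal /m/ → [ũ]
/i/ before nasal /n/ → [ĩ]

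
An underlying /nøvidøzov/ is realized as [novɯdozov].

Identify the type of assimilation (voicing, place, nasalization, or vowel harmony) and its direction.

/ø/→[o] /i/→[ɯ] /ø/→[o].
Vowels agree with the last vowel, so the harmony is regressive.

vowel harmony, regressive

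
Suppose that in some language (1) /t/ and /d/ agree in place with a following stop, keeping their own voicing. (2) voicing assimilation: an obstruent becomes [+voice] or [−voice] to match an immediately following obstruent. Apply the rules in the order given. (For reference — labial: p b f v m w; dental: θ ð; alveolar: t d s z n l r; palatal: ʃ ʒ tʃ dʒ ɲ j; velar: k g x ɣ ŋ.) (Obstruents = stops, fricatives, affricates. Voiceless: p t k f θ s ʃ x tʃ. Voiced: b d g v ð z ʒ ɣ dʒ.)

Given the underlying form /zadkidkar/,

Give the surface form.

Rule 1: /d/ before /k/ (velar) → [g]
Rule 1: /d/ before /k/ (velar) → [g]
After rule 1: zagkigkar
Rule 2: /g/ before /k/ (voiceless) → [k]
Rule 2: /g/ before /k/ (voiceless) → [k]

[zakkikkar]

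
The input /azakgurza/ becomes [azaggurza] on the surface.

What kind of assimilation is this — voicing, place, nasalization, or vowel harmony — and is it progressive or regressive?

voicing assimilation, regressive

/k/→[g].
Each target copies a feature from the following segment, so the direction is regressive.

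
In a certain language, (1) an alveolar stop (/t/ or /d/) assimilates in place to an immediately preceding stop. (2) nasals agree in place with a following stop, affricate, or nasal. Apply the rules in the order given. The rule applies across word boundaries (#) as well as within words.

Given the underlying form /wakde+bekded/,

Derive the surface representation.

[wakge+bekged]

Rule 1: /d/ after /k/ (velar) → [g]
Rule 1: /d/ after /k/ (velar) → [g]
After rule 1: wakge+bekged
Rule 2: no segment meets the rule's conditions; no change.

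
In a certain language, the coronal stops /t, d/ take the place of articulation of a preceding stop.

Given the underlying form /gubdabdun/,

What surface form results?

[gubbabbun]

/d/ after /b/ (labial) → [b]
/d/ after /b/ (labial) → [b]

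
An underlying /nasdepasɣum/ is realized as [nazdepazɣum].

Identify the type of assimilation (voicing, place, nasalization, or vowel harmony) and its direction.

/s/→[z] /s/→[z].
Each target copies a feature from the following segment, so the direction is regressive.

voicing assimilation, regressive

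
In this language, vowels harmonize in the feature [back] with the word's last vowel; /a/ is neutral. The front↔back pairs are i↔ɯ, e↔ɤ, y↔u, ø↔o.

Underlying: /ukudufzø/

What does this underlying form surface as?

[ykydyfzø]

/u/ harmonizes with /ø/ ([-back]) → [y]
/u/ harmonizes with /ø/ ([-back]) → [y]
/u/ harmonizes with /ø/ ([-back]) → [y]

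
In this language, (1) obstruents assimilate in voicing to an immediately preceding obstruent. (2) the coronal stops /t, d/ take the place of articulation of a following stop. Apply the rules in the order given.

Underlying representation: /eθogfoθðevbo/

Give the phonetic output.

[eθogvoθθevbo]

Rule 1: /f/ after /g/ (voiced) → [v]
Rule 1: /ð/ after /θ/ (voiceless) → [θ]
After rule 1: eθogvoθθevbo
Rule 2: no segment meets the rule's conditions; no change.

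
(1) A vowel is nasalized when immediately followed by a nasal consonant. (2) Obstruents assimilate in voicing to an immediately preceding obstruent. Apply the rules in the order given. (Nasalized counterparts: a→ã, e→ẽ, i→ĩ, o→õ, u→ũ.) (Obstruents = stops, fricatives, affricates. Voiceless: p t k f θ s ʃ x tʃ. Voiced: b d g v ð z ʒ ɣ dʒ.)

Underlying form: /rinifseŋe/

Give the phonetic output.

[rĩnifsẽŋe]

Rule 1: /i/ before nasal /n/ → [ĩ]
Rule 1: /e/ before nasal /ŋ/ → [ẽ]
After rule 1: rĩnifsẽŋe
Rule 2: no segment meets the rule's conditions; no change.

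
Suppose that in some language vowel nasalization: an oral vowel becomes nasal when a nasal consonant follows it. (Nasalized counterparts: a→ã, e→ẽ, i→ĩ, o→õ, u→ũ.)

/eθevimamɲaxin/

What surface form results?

/i/ before nasal /m/ → [ĩ]
/a/ before nasal /m/ → [ã]
/i/ before nasal /n/ → [ĩ]

[eθevĩmãmɲaxĩn]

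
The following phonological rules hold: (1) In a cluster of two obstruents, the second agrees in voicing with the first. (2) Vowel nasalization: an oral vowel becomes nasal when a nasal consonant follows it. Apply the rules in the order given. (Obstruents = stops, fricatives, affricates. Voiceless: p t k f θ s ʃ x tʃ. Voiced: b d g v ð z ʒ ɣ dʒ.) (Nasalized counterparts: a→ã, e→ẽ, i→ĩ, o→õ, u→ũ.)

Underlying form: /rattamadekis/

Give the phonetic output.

[rattãmadekis]

Rule 1: no segment meets the rule's conditions; no change.
After rule 1: rattamadekis
Rule 2: /a/ before nasal /m/ → [ã]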